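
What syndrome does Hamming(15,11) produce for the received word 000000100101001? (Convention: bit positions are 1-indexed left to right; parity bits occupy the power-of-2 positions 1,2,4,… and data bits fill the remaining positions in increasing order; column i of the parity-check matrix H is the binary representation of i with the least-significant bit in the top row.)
Syndrome s = H · r^T (mod 2), r = 000000100101001:
  s[0] = (101010101010101)·(000000100101001) mod 2 = 0+0+0+0+0+0+1+0+0+0+0+0+0+0+1 mod 2 = 0
  s[1] = (011001100110011)·(000000100101001) mod 2 = 0+0+0+0+0+0+1+0+0+1+0+0+0+0+1 mod 2 = 1
  s[2] = (000111100001111)·(000000100101001) mod 2 = 0+0+0+0+0+0+1+0+0+0+0+1+0+0+1 mod 2 = 1
  s[3] = (000000011111111)·(000000100101001) mod 2 = 0+0+0+0+0+0+0+0+0+1+0+1+0+0+1 mod 2 = 1
Syndrome = 0111
Non-zero syndrome: error at position 14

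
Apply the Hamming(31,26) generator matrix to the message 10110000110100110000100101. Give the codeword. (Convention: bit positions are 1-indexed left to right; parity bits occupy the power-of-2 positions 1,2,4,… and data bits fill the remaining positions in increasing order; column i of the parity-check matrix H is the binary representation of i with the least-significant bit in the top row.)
Codeword c = d · G (mod 2), d = 10110000110100110000100101:
  c[0] = d·G[:,0] = (10110000110100110000100101)·(11011010101101010101010101) mod 2 = 1+0+0+1+0+0+0+0+1+0+0+1+0+0+0+1+0+0+0+0+0+0+0+1+0+1 mod 2 = 1
  c[1] = d·G[:,1] = (10110000110100110000100101)·(10110110011011001100110011) mod 2 = 1+0+1+1+0+0+0+0+0+1+0+0+0+0+0+0+0+0+0+0+1+0+0+0+0+1 mod 2 = 0
  c[2] = d·G[:,2] = (10110000110100110000100101)·(10000000000000000000000000) mod 2 = 1+0+0+0+0+0+0+0+0+0+0+0+0+0+0+0+0+0+0+0+0+0+0+0+0+0 mod 2 = 1
  c[3] = d·G[:,3] = (10110000110100110000100101)·(01110001111000111100001111) mod 2 = 0+0+1+1+0+0+0+0+1+1+0+0+0+0+1+1+0+0+0+0+0+0+0+1+0+1 mod 2 = 0
  c[4] = d·G[:,4] = (10110000110100110000100101)·(01000000000000000000000000) mod 2 = 0+0+0+0+0+0+0+0+0+0+0+0+0+0+0+0+0+0+0+0+0+0+0+0+0+0 mod 2 = 0
  c[5] = d·G[:,5] = (10110000110100110000100101)·(00100000000000000000000000) mod 2 = 0+0+1+0+0+0+0+0+0+0+0+0+0+0+0+0+0+0+0+0+0+0+0+0+0+0 mod 2 = 1
  c[6] = d·G[:,6] = (10110000110100110000100101)·(00010000000000000000000000) mod 2 = 0+0+0+1+0+0+0+0+0+0+0+0+0+0+0+0+0+0+0+0+0+0+0+0+0+0 mod 2 = 1
  c[7] = d·G[:,7] = (10110000110100110000100101)·(00001111111000000011111111) mod 2 = 0+0+0+0+0+0+0+0+1+1+0+0+0+0+0+0+0+0+0+0+1+0+0+1+0+1 mod 2 = 1
  c[8] = d·G[:,8] = (10110000110100110000100101)·(00001000000000000000000000) mod 2 = 0+0+0+0+0+0+0+0+0+0+0+0+0+0+0+0+0+0+0+0+0+0+0+0+0+0 mod 2 = 0
  c[9] = d·G[:,9] = (10110000110100110000100101)·(00000100000000000000000000) mod 2 = 0+0+0+0+0+0+0+0+0+0+0+0+0+0+0+0+0+0+0+0+0+0+0+0+0+0 mod 2 = 0
  c[10] = d·G[:,10] = (10110000110100110000100101)·(00000010000000000000000000) mod 2 = 0+0+0+0+0+0+0+0+0+0+0+0+0+0+0+0+0+0+0+0+0+0+0+0+0+0 mod 2 = 0
  c[11] = d·G[:,11] = (10110000110100110000100101)·(00000001000000000000000000) mod 2 = 0+0+0+0+0+0+0+0+0+0+0+0+0+0+0+0+0+0+0+0+0+0+0+0+0+0 mod 2 = 0
  c[12] = d·G[:,12] = (10110000110100110000100101)·(00000000100000000000000000) mod 2 = 0+0+0+0+0+0+0+0+1+0+0+0+0+0+0+0+0+0+0+0+0+0+0+0+0+0 mod 2 = 1
  c[13] = d·G[:,13] = (10110000110100110000100101)·(00000000010000000000000000) mod 2 = 0+0+0+0+0+0+0+0+0+1+0+0+0+0+0+0+0+0+0+0+0+0+0+0+0+0 mod 2 = 1
  c[14] = d·G[:,14] = (10110000110100110000100101)·(00000000001000000000000000) mod 2 = 0+0+0+0+0+0+0+0+0+0+0+0+0+0+0+0+0+0+0+0+0+0+0+0+0+0 mod 2 = 0
  c[15] = d·G[:,15] = (10110000110100110000100101)·(00000000000111111111111111) mod 2 = 0+0+0+0+0+0+0+0+0+0+0+1+0+0+1+1+0+0+0+0+1+0+0+1+0+1 mod 2 = 0
  c[16] = d·G[:,16] = (10110000110100110000100101)·(00000000000100000000000000) mod 2 = 0+0+0+0+0+0+0+0+0+0+0+1+0+0+0+0+0+0+0+0+0+0+0+0+0+0 mod 2 = 1
  c[17] = d·G[:,17] = (10110000110100110000100101)·(00000000000010000000000000) mod 2 = 0+0+0+0+0+0+0+0+0+0+0+0+0+0+0+0+0+0+0+0+0+0+0+0+0+0 mod 2 = 0
  c[18] = d·G[:,18] = (10110000110100110000100101)·(00000000000001000000000000) mod 2 = 0+0+0+0+0+0+0+0+0+0+0+0+0+0+0+0+0+0+0+0+0+0+0+0+0+0 mod 2 = 0
  c[19] = d·G[:,19] = (10110000110100110000100101)·(00000000000000100000000000) mod 2 = 0+0+0+0+0+0+0+0+0+0+0+0+0+0+1+0+0+0+0+0+0+0+0+0+0+0 mod 2 = 1
  c[20] = d·G[:,20] = (10110000110100110000100101)·(00000000000000010000000000) mod 2 = 0+0+0+0+0+0+0+0+0+0+0+0+0+0+0+1+0+0+0+0+0+0+0+0+0+0 mod 2 = 1
  c[21] = d·G[:,21] = (10110000110100110000100101)·(00000000000000001000000000) mod 2 = 0+0+0+0+0+0+0+0+0+0+0+0+0+0+0+0+0+0+0+0+0+0+0+0+0+0 mod 2 = 0
  c[22] = d·G[:,22] = (10110000110100110000100101)·(00000000000000000100000000) mod 2 = 0+0+0+0+0+0+0+0+0+0+0+0+0+0+0+0+0+0+0+0+0+0+0+0+0+0 mod 2 = 0
  c[23] = d·G[:,23] = (10110000110100110000100101)·(00000000000000000010000000) mod 2 = 0+0+0+0+0+0+0+0+0+0+0+0+0+0+0+0+0+0+0+0+0+0+0+0+0+0 mod 2 = 0
  c[24] = d·G[:,24] = (10110000110100110000100101)·(00000000000000000001000000) mod 2 = 0+0+0+0+0+0+0+0+0+0+0+0+0+0+0+0+0+0+0+0+0+0+0+0+0+0 mod 2 = 0
  c[25] = d·G[:,25] = (10110000110100110000100101)·(00000000000000000000100000) mod 2 = 0+0+0+0+0+0+0+0+0+0+0+0+0+0+0+0+0+0+0+0+1+0+0+0+0+0 mod 2 = 1
  c[26] = d·G[:,26] = (10110000110100110000100101)·(00000000000000000000010000) mod 2 = 0+0+0+0+0+0+0+0+0+0+0+0+0+0+0+0+0+0+0+0+0+0+0+0+0+0 mod 2 = 0
  c[27] = d·G[:,27] = (10110000110100110000100101)·(00000000000000000000001000) mod 2 = 0+0+0+0+0+0+0+0+0+0+0+0+0+0+0+0+0+0+0+0+0+0+0+0+0+0 mod 2 = 0
  c[28] = d·G[:,28] = (10110000110100110000100101)·(00000000000000000000000100) mod 2 = 0+0+0+0+0+0+0+0+0+0+0+0+0+0+0+0+0+0+0+0+0+0+0+1+0+0 mod 2 = 1
  c[29] = d·G[:,29] = (10110000110100110000100101)·(00000000000000000000000010) mod 2 = 0+0+0+0+0+0+0+0+0+0+0+0+0+0+0+0+0+0+0+0+0+0+0+0+0+0 mod 2 = 0
  c[30] = d·G[:,30] = (10110000110100110000100101)·(00000000000000000000000001) mod 2 = 0+0+0+0+0+0+0+0+0+0+0+0+0+0+0+0+0+0+0+0+0+0+0+0+0+1 mod 2 = 1
Codeword = 1010011100001100100110000100101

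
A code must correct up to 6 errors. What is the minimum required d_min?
Correcting t errors requires d_min ≥ 2t + 1 = 2·6 + 1 = 13.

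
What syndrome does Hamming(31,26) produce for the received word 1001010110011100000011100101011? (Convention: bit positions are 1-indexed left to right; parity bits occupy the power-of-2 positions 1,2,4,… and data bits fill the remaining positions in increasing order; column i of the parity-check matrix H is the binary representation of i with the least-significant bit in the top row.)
Syndrome s = H · r^T (mod 2), r = 1001010110011100000011100101011:
  s[0] = (1010101010101010101010101010101)·(1001010110011100000011100101011) mod 2 = 1+0+0+0+0+0+0+0+1+0+0+0+1+0+0+0+0+0+0+0+1+0+1+0+0+0+0+0+0+0+1 mod 2 = 0
  s[1] = (0110011001100110011001100110011)·(1001010110011100000011100101011) mod 2 = 0+0+0+0+0+1+0+0+0+0+0+0+0+1+0+0+0+0+0+0+0+1+1+0+0+1+0+0+0+1+1 mod 2 = 1
  s[2] = (0001111000011110000111100001111)·(1001010110011100000011100101011) mod 2 = 0+0+0+1+0+1+0+0+0+0+0+1+1+1+0+0+0+0+0+0+1+1+1+0+0+0+0+1+0+1+1 mod 2 = 1
  s[3] = (0000000111111110000000011111111)·(1001010110011100000011100101011) mod 2 = 0+0+0+0+0+0+0+1+1+0+0+1+1+1+0+0+0+0+0+0+0+0+0+0+0+1+0+1+0+1+1 mod 2 = 1
  s[4] = (0000000000000001111111111111111)·(1001010110011100000011100101011) mod 2 = 0+0+0+0+0+0+0+0+0+0+0+0+0+0+0+0+0+0+0+0+1+1+1+0+0+1+0+1+0+1+1 mod 2 = 1
Syndrome = 01111
Non-zero syndrome: error at position 30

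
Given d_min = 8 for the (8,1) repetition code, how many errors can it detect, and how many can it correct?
Detection only: up to d_min − 1 = 7 errors.
Correction: up to ⌊(d_min − 1)/2⌋ = ⌊7/2⌋ = 3 errors.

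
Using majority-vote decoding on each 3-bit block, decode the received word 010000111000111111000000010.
Split into 3-bit blocks and majority-vote each:
  block 1 = 010: 1 ones, 2 zeros → 0
  block 2 = 000: 0 ones, 3 zeros → 0
  block 3 = 111: 3 ones, 0 zeros → 1
  block 4 = 000: 0 ones, 3 zeros → 0
  block 5 = 111: 3 ones, 0 zeros → 1
  block 6 = 111: 3 ones, 0 zeros → 1
  block 7 = 000: 0 ones, 3 zeros → 0
  block 8 = 000: 0 ones, 3 zeros → 0
  block 9 = 010: 1 ones, 2 zeros → 0
Decoded = 001011000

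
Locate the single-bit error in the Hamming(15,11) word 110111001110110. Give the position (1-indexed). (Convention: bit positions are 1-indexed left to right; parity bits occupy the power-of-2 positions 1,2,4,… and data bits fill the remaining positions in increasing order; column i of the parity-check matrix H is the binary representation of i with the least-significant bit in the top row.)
Syndrome s = H · r^T (mod 2), r = 110111001110110:
  s[0] = (101010101010101)·(110111001110110) mod 2 = 1+0+0+0+1+0+0+0+1+0+1+0+1+0+0 mod 2 = 1
  s[1] = (011001100110011)·(110111001110110) mod 2 = 0+1+0+0+0+1+0+0+0+1+1+0+0+1+0 mod 2 = 1
  s[2] = (000111100001111)·(110111001110110) mod 2 = 0+0+0+1+1+1+0+0+0+0+0+0+1+1+0 mod 2 = 1
  s[3] = (000000011111111)·(110111001110110) mod 2 = 0+0+0+0+0+0+0+0+1+1+1+0+1+1+0 mod 2 = 1
Syndrome = 1111
Column i of H is the binary representation of i, so the syndrome is the binary index of the flipped bit.
Read s = 1111 with s[0] as LSB: 1·2^0 + 1·2^1 + 1·2^2 + 1·2^3 = 15.
Error is at bit position 15.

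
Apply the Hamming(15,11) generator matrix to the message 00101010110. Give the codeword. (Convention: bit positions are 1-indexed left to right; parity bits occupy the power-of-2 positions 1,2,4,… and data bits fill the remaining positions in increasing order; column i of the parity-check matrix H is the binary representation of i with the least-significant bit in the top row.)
Codeword c = d · G (mod 2), d = 00101010110:
  c[0] = d·G[:,0] = (00101010110)·(11011010101) mod 2 = 0+0+0+0+1+0+1+0+1+0+0 mod 2 = 1
  c[1] = d·G[:,1] = (00101010110)·(10110110011) mod 2 = 0+0+1+0+0+0+1+0+0+1+0 mod 2 = 1
  c[2] = d·G[:,2] = (00101010110)·(10000000000) mod 2 = 0+0+0+0+0+0+0+0+0+0+0 mod 2 = 0
  c[3] = d·G[:,3] = (00101010110)·(01110001111) mod 2 = 0+0+1+0+0+0+0+0+1+1+0 mod 2 = 1
  c[4] = d·G[:,4] = (00101010110)·(01000000000) mod 2 = 0+0+0+0+0+0+0+0+0+0+0 mod 2 = 0
  c[5] = d·G[:,5] = (00101010110)·(00100000000) mod 2 = 0+0+1+0+0+0+0+0+0+0+0 mod 2 = 1
  c[6] = d·G[:,6] = (00101010110)·(00010000000) mod 2 = 0+0+0+0+0+0+0+0+0+0+0 mod 2 = 0
  c[7] = d·G[:,7] = (00101010110)·(00001111111) mod 2 = 0+0+0+0+1+0+1+0+1+1+0 mod 2 = 0
  c[8] = d·G[:,8] = (00101010110)·(00001000000) mod 2 = 0+0+0+0+1+0+0+0+0+0+0 mod 2 = 1
  c[9] = d·G[:,9] = (00101010110)·(00000100000) mod 2 = 0+0+0+0+0+0+0+0+0+0+0 mod 2 = 0
  c[10] = d·G[:,10] = (00101010110)·(00000010000) mod 2 = 0+0+0+0+0+0+1+0+0+0+0 mod 2 = 1
  c[11] = d·G[:,11] = (00101010110)·(00000001000) mod 2 = 0+0+0+0+0+0+0+0+0+0+0 mod 2 = 0
  c[12] = d·G[:,12] = (00101010110)·(00000000100) mod 2 = 0+0+0+0+0+0+0+0+1+0+0 mod 2 = 1
  c[13] = d·G[:,13] = (00101010110)·(00000000010) mod 2 = 0+0+0+0+0+0+0+0+0+1+0 mod 2 = 1
  c[14] = d·G[:,14] = (00101010110)·(00000000001) mod 2 = 0+0+0+0+0+0+0+0+0+0+0 mod 2 = 0
Codeword = 110101001010110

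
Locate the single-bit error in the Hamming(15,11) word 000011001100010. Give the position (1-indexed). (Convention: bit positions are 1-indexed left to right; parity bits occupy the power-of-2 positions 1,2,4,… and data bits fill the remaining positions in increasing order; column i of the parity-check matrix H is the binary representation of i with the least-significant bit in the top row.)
Syndrome s = H · r^T (mod 2), r = 000011001100010:
  s[0] = (101010101010101)·(000011001100010) mod 2 = 0+0+0+0+1+0+0+0+1+0+0+0+0+0+0 mod 2 = 0
  s[1] = (011001100110011)·(000011001100010) mod 2 = 0+0+0+0+0+1+0+0+0+1+0+0+0+1+0 mod 2 = 1
  s[2] = (000111100001111)·(000011001100010) mod 2 = 0+0+0+0+1+1+0+0+0+0+0+0+0+1+0 mod 2 = 1
  s[3] = (000000011111111)·(000011001100010) mod 2 = 0+0+0+0+0+0+0+0+1+1+0+0+0+1+0 mod 2 = 1
Syndrome = 0111
Column i of H is the binary representation of i, so the syndrome is the binary index of the flipped bit.
Read s = 0111 with s[0] as LSB: 0·2^0 + 1·2^1 + 1·2^2 + 1·2^3 = 14.
Error is at bit position 14.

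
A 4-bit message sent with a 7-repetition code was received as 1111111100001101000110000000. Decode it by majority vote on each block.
Split into 7-bit blocks and majority-vote each:
  block 1 = 1111111: 7 ones, 0 zeros → 1
  block 2 = 1000011: 3 ones, 4 zeros → 0
  block 3 = 0100011: 3 ones, 4 zeros → 0
  block 4 = 0000000: 0 ones, 7 zeros → 0
Decoded = 1000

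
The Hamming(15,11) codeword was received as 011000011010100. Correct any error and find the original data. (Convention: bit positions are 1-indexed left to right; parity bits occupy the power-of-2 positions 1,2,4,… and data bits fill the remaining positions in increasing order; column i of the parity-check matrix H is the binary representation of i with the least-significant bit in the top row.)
Syndrome s = H · r^T (mod 2), r = 011000011010100:
  s[0] = (101010101010101)·(011000011010100) mod 2 = 0+0+1+0+0+0+0+0+1+0+1+0+1+0+0 mod 2 = 0
  s[1] = (011001100110011)·(011000011010100) mod 2 = 0+1+1+0+0+0+0+0+0+0+1+0+0+0+0 mod 2 = 1
  s[2] = (000111100001111)·(011000011010100) mod 2 = 0+0+0+0+0+0+0+0+0+0+0+0+1+0+0 mod 2 = 1
  s[3] = (000000011111111)·(011000011010100) mod 2 = 0+0+0+0+0+0+0+1+1+0+1+0+1+0+0 mod 2 = 0
Syndrome = 0110
Column 6 of H equals this syndrome → error at bit 6 (1-indexed).
Flip bit 6: 011000011010100 → 011001011010100
Extract data bits at positions {3,5,6,7,9,10,11,12,13,14,15}: 10101010100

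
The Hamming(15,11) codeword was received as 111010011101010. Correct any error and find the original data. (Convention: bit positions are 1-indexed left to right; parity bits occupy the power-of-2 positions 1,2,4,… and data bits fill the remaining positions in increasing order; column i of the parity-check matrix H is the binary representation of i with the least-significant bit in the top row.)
Syndrome s = H · r^T (mod 2), r = 111010011101010:
  s[0] = (101010101010101)·(111010011101010) mod 2 = 1+0+1+0+1+0+0+0+1+0+0+0+0+0+0 mod 2 = 0
  s[1] = (011001100110011)·(111010011101010) mod 2 = 0+1+1+0+0+0+0+0+0+1+0+0+0+1+0 mod 2 = 0
  s[2] = (000111100001111)·(111010011101010) mod 2 = 0+0+0+0+1+0+0+0+0+0+0+1+0+1+0 mod 2 = 1
  s[3] = (000000011111111)·(111010011101010) mod 2 = 0+0+0+0+0+0+0+1+1+1+0+1+0+1+0 mod 2 = 1
Syndrome = 0011
Column 12 of H equals this syndrome → error at bit 12 (1-indexed).
Flip bit 12: 111010011101010 → 111010011100010
Extract data bits at positions {3,5,6,7,9,10,11,12,13,14,15}: 11001100010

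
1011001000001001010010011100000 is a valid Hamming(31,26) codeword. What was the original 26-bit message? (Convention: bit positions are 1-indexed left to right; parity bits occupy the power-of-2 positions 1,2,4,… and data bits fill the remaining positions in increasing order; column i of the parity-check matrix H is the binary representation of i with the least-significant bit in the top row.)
Parity bits occupy power-of-2 positions; data bits are at positions {3,5,6,7,9,10,11,12,13,14,15,17,18,19,20,21,22,23,24,25,26,27,28,29,30,31} (1-indexed).
Extract: c[3]=1 c[5]=0 c[6]=0 c[7]=1 c[9]=0 c[10]=0 c[11]=0 c[12]=0 c[13]=1 c[14]=0 c[15]=0 c[17]=0 c[18]=1 c[19]=0 c[20]=0 c[21]=1 c[22]=0 c[23]=0 c[24]=1 c[25]=1 c[26]=1 c[27]=0 c[28]=0 c[29]=0 c[30]=0 c[31]=0
Data = 10010000100010010011100000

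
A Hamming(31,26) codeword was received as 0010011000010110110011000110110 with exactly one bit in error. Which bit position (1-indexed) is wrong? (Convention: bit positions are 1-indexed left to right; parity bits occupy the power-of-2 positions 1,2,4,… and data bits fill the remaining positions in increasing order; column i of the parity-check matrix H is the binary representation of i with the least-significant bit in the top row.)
Syndrome s = H · r^T (mod 2), r = 0010011000010110110011000110110:
  s[0] = (1010101010101010101010101010101)·(0010011000010110110011000110110) mod 2 = 0+0+1+0+0+0+1+0+0+0+0+0+0+0+1+0+1+0+0+0+1+0+0+0+0+0+1+0+1+0+0 mod 2 = 1
  s[1] = (0110011001100110011001100110011)·(0010011000010110110011000110110) mod 2 = 0+0+1+0+0+1+1+0+0+0+0+0+0+1+1+0+0+1+0+0+0+1+0+0+0+1+1+0+0+1+0 mod 2 = 0
  s[2] = (0001111000011110000111100001111)·(0010011000010110110011000110110) mod 2 = 0+0+0+0+0+1+1+0+0+0+0+1+0+1+1+0+0+0+0+0+1+1+0+0+0+0+0+0+1+1+0 mod 2 = 1
  s[3] = (0000000111111110000000011111111)·(0010011000010110110011000110110) mod 2 = 0+0+0+0+0+0+0+0+0+0+0+1+0+1+1+0+0+0+0+0+0+0+0+0+0+1+1+0+1+1+0 mod 2 = 1
  s[4] = (0000000000000001111111111111111)·(0010011000010110110011000110110) mod 2 = 0+0+0+0+0+0+0+0+0+0+0+0+0+0+0+0+1+1+0+0+1+1+0+0+0+1+1+0+1+1+0 mod 2 = 0
Syndrome = 10110
Column i of H is the binary representation of i, so the syndrome is the binary index of the flipped bit.
Read s = 10110 with s[0] as LSB: 1·2^0 + 0·2^1 + 1·2^2 + 1·2^3 + 0·2^4 = 13.
Error is at bit position 13.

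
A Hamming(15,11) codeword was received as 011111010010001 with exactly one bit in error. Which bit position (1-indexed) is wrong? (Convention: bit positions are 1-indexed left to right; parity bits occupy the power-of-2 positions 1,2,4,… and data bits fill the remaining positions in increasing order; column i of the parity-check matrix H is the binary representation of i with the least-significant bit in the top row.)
Syndrome s = H · r^T (mod 2), r = 011111010010001:
  s[0] = (101010101010101)·(011111010010001) mod 2 = 0+0+1+0+1+0+0+0+0+0+1+0+0+0+1 mod 2 = 0
  s[1] = (011001100110011)·(011111010010001) mod 2 = 0+1+1+0+0+1+0+0+0+0+1+0+0+0+1 mod 2 = 1
  s[2] = (000111100001111)·(011111010010001) mod 2 = 0+0+0+1+1+1+0+0+0+0+0+0+0+0+1 mod 2 = 0
  s[3] = (000000011111111)·(011111010010001) mod 2 = 0+0+0+0+0+0+0+1+0+0+1+0+0+0+1 mod 2 = 1
Syndrome = 0101
Column i of H is the binary representation of i, so the syndrome is the binary index of the flipped bit.
Read s = 0101 with s[0] as LSB: 0·2^0 + 1·2^1 + 0·2^2 + 1·2^3 = 10.
Error is at bit position 10.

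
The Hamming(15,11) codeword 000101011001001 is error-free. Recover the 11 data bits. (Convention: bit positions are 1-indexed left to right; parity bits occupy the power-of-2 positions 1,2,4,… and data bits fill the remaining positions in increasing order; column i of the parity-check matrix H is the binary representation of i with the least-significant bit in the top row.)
Parity bits occupy power-of-2 positions; data bits are at positions {3,5,6,7,9,10,11,12,13,14,15} (1-indexed).
Extract: c[3]=0 c[5]=0 c[6]=1 c[7]=0 c[9]=1 c[10]=0 c[11]=0 c[12]=1 c[13]=0 c[14]=0 c[15]=1
Data = 00101001001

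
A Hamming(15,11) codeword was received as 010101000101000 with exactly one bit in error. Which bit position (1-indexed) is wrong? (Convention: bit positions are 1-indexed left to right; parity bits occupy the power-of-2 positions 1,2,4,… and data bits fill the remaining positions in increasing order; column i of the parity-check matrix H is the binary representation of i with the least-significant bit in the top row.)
Syndrome s = H · r^T (mod 2), r = 010101000101000:
  s[0] = (101010101010101)·(010101000101000) mod 2 = 0+0+0+0+0+0+0+0+0+0+0+0+0+0+0 mod 2 = 0
  s[1] = (011001100110011)·(010101000101000) mod 2 = 0+1+0+0+0+1+0+0+0+1+0+0+0+0+0 mod 2 = 1
  s[2] = (000111100001111)·(010101000101000) mod 2 = 0+0+0+1+0+1+0+0+0+0+0+1+0+0+0 mod 2 = 1
  s[3] = (000000011111111)·(010101000101000) mod 2 = 0+0+0+0+0+0+0+0+0+1+0+1+0+0+0 mod 2 = 0
Syndrome = 0110
Column i of H is the binary representation of i, so the syndrome is the binary index of the flipped bit.
Read s = 0110 with s[0] as LSB: 0·2^0 + 1·2^1 + 1·2^2 + 0·2^3 = 6.
Error is at bit position 6.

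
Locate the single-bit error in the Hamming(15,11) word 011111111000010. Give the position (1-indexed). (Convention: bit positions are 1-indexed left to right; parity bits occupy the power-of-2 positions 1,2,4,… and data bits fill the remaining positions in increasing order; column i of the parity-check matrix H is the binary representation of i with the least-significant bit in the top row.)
Syndrome s = H · r^T (mod 2), r = 011111111000010:
  s[0] = (101010101010101)·(011111111000010) mod 2 = 0+0+1+0+1+0+1+0+1+0+0+0+0+0+0 mod 2 = 0
  s[1] = (011001100110011)·(011111111000010) mod 2 = 0+1+1+0+0+1+1+0+0+0+0+0+0+1+0 mod 2 = 1
  s[2] = (000111100001111)·(011111111000010) mod 2 = 0+0+0+1+1+1+1+0+0+0+0+0+0+1+0 mod 2 = 1
  s[3] = (000000011111111)·(011111111000010) mod 2 = 0+0+0+0+0+0+0+1+1+0+0+0+0+1+0 mod 2 = 1
Syndrome = 0111
Column i of H is the binary representation of i, so the syndrome is the binary index of the flipped bit.
Read s = 0111 with s[0] as LSB: 0·2^0 + 1·2^1 + 1·2^2 + 1·2^3 = 14.
Error is at bit position 14.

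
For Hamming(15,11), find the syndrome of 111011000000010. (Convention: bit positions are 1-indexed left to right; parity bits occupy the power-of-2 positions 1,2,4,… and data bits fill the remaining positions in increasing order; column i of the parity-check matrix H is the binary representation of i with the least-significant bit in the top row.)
Syndrome s = H · r^T (mod 2), r = 111011000000010:
  s[0] = (101010101010101)·(111011000000010) mod 2 = 1+0+1+0+1+0+0+0+0+0+0+0+0+0+0 mod 2 = 1
  s[1] = (011001100110011)·(111011000000010) mod 2 = 0+1+1+0+0+1+0+0+0+0+0+0+0+1+0 mod 2 = 0
  s[2] = (000111100001111)·(111011000000010) mod 2 = 0+0+0+0+1+1+0+0+0+0+0+0+0+1+0 mod 2 = 1
  s[3] = (000000011111111)·(111011000000010) mod 2 = 0+0+0+0+0+0+0+0+0+0+0+0+0+1+0 mod 2 = 1
Syndrome = 1011
Non-zero syndrome: error at position 13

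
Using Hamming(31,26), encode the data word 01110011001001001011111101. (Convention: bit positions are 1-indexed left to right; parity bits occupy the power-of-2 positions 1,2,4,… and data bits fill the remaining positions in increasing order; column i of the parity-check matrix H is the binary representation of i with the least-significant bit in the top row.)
Codeword c = d · G (mod 2), d = 01110011001001001011111101:
  c[0] = d·G[:,0] = (01110011001001001011111101)·(11011010101101010101010101) mod 2 = 0+1+0+1+0+0+1+0+0+0+1+0+0+1+0+0+0+0+0+1+0+1+0+1+0+1 mod 2 = 1
  c[1] = d·G[:,1] = (01110011001001001011111101)·(10110110011011001100110011) mod 2 = 0+0+1+1+0+0+1+0+0+0+1+0+0+1+0+0+1+0+0+0+1+1+0+0+0+1 mod 2 = 1
  c[2] = d·G[:,2] = (01110011001001001011111101)·(10000000000000000000000000) mod 2 = 0+0+0+0+0+0+0+0+0+0+0+0+0+0+0+0+0+0+0+0+0+0+0+0+0+0 mod 2 = 0
  c[3] = d·G[:,3] = (01110011001001001011111101)·(01110001111000111100001111) mod 2 = 0+1+1+1+0+0+0+1+0+0+1+0+0+0+0+0+1+0+0+0+0+0+1+1+0+1 mod 2 = 1
  c[4] = d·G[:,4] = (01110011001001001011111101)·(01000000000000000000000000) mod 2 = 0+1+0+0+0+0+0+0+0+0+0+0+0+0+0+0+0+0+0+0+0+0+0+0+0+0 mod 2 = 1
  c[5] = d·G[:,5] = (01110011001001001011111101)·(00100000000000000000000000) mod 2 = 0+0+1+0+0+0+0+0+0+0+0+0+0+0+0+0+0+0+0+0+0+0+0+0+0+0 mod 2 = 1
  c[6] = d·G[:,6] = (01110011001001001011111101)·(00010000000000000000000000) mod 2 = 0+0+0+1+0+0+0+0+0+0+0+0+0+0+0+0+0+0+0+0+0+0+0+0+0+0 mod 2 = 1
  c[7] = d·G[:,7] = (01110011001001001011111101)·(00001111111000000011111111) mod 2 = 0+0+0+0+0+0+1+1+0+0+1+0+0+0+0+0+0+0+1+1+1+1+1+1+0+1 mod 2 = 0
  c[8] = d·G[:,8] = (01110011001001001011111101)·(00001000000000000000000000) mod 2 = 0+0+0+0+0+0+0+0+0+0+0+0+0+0+0+0+0+0+0+0+0+0+0+0+0+0 mod 2 = 0
  c[9] = d·G[:,9] = (01110011001001001011111101)·(00000100000000000000000000) mod 2 = 0+0+0+0+0+0+0+0+0+0+0+0+0+0+0+0+0+0+0+0+0+0+0+0+0+0 mod 2 = 0
  c[10] = d·G[:,10] = (01110011001001001011111101)·(00000010000000000000000000) mod 2 = 0+0+0+0+0+0+1+0+0+0+0+0+0+0+0+0+0+0+0+0+0+0+0+0+0+0 mod 2 = 1
  c[11] = d·G[:,11] = (01110011001001001011111101)·(00000001000000000000000000) mod 2 = 0+0+0+0+0+0+0+1+0+0+0+0+0+0+0+0+0+0+0+0+0+0+0+0+0+0 mod 2 = 1
  c[12] = d·G[:,12] = (01110011001001001011111101)·(00000000100000000000000000) mod 2 = 0+0+0+0+0+0+0+0+0+0+0+0+0+0+0+0+0+0+0+0+0+0+0+0+0+0 mod 2 = 0
  c[13] = d·G[:,13] = (01110011001001001011111101)·(00000000010000000000000000) mod 2 = 0+0+0+0+0+0+0+0+0+0+0+0+0+0+0+0+0+0+0+0+0+0+0+0+0+0 mod 2 = 0
  c[14] = d·G[:,14] = (01110011001001001011111101)·(00000000001000000000000000) mod 2 = 0+0+0+0+0+0+0+0+0+0+1+0+0+0+0+0+0+0+0+0+0+0+0+0+0+0 mod 2 = 1
  c[15] = d·G[:,15] = (01110011001001001011111101)·(00000000000111111111111111) mod 2 = 0+0+0+0+0+0+0+0+0+0+0+0+0+1+0+0+1+0+1+1+1+1+1+1+0+1 mod 2 = 1
  c[16] = d·G[:,16] = (01110011001001001011111101)·(00000000000100000000000000) mod 2 = 0+0+0+0+0+0+0+0+0+0+0+0+0+0+0+0+0+0+0+0+0+0+0+0+0+0 mod 2 = 0
  c[17] = d·G[:,17] = (01110011001001001011111101)·(00000000000010000000000000) mod 2 = 0+0+0+0+0+0+0+0+0+0+0+0+0+0+0+0+0+0+0+0+0+0+0+0+0+0 mod 2 = 0
  c[18] = d·G[:,18] = (01110011001001001011111101)·(00000000000001000000000000) mod 2 = 0+0+0+0+0+0+0+0+0+0+0+0+0+1+0+0+0+0+0+0+0+0+0+0+0+0 mod 2 = 1
  c[19] = d·G[:,19] = (01110011001001001011111101)·(00000000000000100000000000) mod 2 = 0+0+0+0+0+0+0+0+0+0+0+0+0+0+0+0+0+0+0+0+0+0+0+0+0+0 mod 2 = 0
  c[20] = d·G[:,20] = (01110011001001001011111101)·(00000000000000010000000000) mod 2 = 0+0+0+0+0+0+0+0+0+0+0+0+0+0+0+0+0+0+0+0+0+0+0+0+0+0 mod 2 = 0
  c[21] = d·G[:,21] = (01110011001001001011111101)·(00000000000000001000000000) mod 2 = 0+0+0+0+0+0+0+0+0+0+0+0+0+0+0+0+1+0+0+0+0+0+0+0+0+0 mod 2 = 1
  c[22] = d·G[:,22] = (01110011001001001011111101)·(00000000000000000100000000) mod 2 = 0+0+0+0+0+0+0+0+0+0+0+0+0+0+0+0+0+0+0+0+0+0+0+0+0+0 mod 2 = 0
  c[23] = d·G[:,23] = (01110011001001001011111101)·(00000000000000000010000000) mod 2 = 0+0+0+0+0+0+0+0+0+0+0+0+0+0+0+0+0+0+1+0+0+0+0+0+0+0 mod 2 = 1
  c[24] = d·G[:,24] = (01110011001001001011111101)·(00000000000000000001000000) mod 2 = 0+0+0+0+0+0+0+0+0+0+0+0+0+0+0+0+0+0+0+1+0+0+0+0+0+0 mod 2 = 1
  c[25] = d·G[:,25] = (01110011001001001011111101)·(00000000000000000000100000) mod 2 = 0+0+0+0+0+0+0+0+0+0+0+0+0+0+0+0+0+0+0+0+1+0+0+0+0+0 mod 2 = 1
  c[26] = d·G[:,26] = (01110011001001001011111101)·(00000000000000000000010000) mod 2 = 0+0+0+0+0+0+0+0+0+0+0+0+0+0+0+0+0+0+0+0+0+1+0+0+0+0 mod 2 = 1
  c[27] = d·G[:,27] = (01110011001001001011111101)·(00000000000000000000001000) mod 2 = 0+0+0+0+0+0+0+0+0+0+0+0+0+0+0+0+0+0+0+0+0+0+1+0+0+0 mod 2 = 1
  c[28] = d·G[:,28] = (01110011001001001011111101)·(00000000000000000000000100) mod 2 = 0+0+0+0+0+0+0+0+0+0+0+0+0+0+0+0+0+0+0+0+0+0+0+1+0+0 mod 2 = 1
  c[29] = d·G[:,29] = (01110011001001001011111101)·(00000000000000000000000010) mod 2 = 0+0+0+0+0+0+0+0+0+0+0+0+0+0+0+0+0+0+0+0+0+0+0+0+0+0 mod 2 = 0
  c[30] = d·G[:,30] = (01110011001001001011111101)·(00000000000000000000000001) mod 2 = 0+0+0+0+0+0+0+0+0+0+0+0+0+0+0+0+0+0+0+0+0+0+0+0+0+1 mod 2 = 1
Codeword = 1101111000110011001001011111101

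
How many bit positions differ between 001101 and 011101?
XOR = 010000, count of 1s = 1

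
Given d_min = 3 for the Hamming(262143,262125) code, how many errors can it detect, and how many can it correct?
Detection only: up to d_min − 1 = 2 errors.
Correction: up to ⌊(d_min − 1)/2⌋ = ⌊2/2⌋ = 1 errors.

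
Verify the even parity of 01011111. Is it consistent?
Sum of all bits: 0+1+0+1+1+1+1+1 = 6; 6 mod 2 = 0. Result is 0 → valid parity.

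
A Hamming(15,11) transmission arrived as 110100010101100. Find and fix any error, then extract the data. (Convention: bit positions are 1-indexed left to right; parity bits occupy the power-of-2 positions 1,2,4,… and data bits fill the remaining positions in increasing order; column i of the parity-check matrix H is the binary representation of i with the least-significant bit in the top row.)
Syndrome s = H · r^T (mod 2), r = 110100010101100:
  s[0] = (101010101010101)·(110100010101100) mod 2 = 1+0+0+0+0+0+0+0+0+0+0+0+1+0+0 mod 2 = 0
  s[1] = (011001100110011)·(110100010101100) mod 2 = 0+1+0+0+0+0+0+0+0+1+0+0+0+0+0 mod 2 = 0
  s[2] = (000111100001111)·(110100010101100) mod 2 = 0+0+0+1+0+0+0+0+0+0+0+1+1+0+0 mod 2 = 1
  s[3] = (000000011111111)·(110100010101100) mod 2 = 0+0+0+0+0+0+0+1+0+1+0+1+1+0+0 mod 2 = 0
Syndrome = 0010
Column 4 of H equals this syndrome → error at bit 4 (1-indexed).
Flip bit 4: 110100010101100 → 110000010101100
Extract data bits at positions {3,5,6,7,9,10,11,12,13,14,15}: 00000101100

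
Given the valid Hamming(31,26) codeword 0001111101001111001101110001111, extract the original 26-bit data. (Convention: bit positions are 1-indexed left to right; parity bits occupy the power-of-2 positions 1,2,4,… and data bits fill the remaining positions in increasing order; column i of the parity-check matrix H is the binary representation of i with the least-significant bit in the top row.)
Parity bits occupy power-of-2 positions; data bits are at positions {3,5,6,7,9,10,11,12,13,14,15,17,18,19,20,21,22,23,24,25,26,27,28,29,30,31} (1-indexed).
Extract: c[3]=0 c[5]=1 c[6]=1 c[7]=1 c[9]=0 c[10]=1 c[11]=0 c[12]=0 c[13]=1 c[14]=1 c[15]=1 c[17]=0 c[18]=0 c[19]=1 c[20]=1 c[21]=0 c[22]=1 c[23]=1 c[24]=1 c[25]=0 c[26]=0 c[27]=0 c[28]=1 c[29]=1 c[30]=1 c[31]=1
Data = 01110100111001101110001111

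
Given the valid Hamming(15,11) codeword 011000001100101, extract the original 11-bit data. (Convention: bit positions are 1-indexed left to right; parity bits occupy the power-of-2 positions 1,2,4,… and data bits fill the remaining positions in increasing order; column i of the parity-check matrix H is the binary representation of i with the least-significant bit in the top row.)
Parity bits occupy power-of-2 positions; data bits are at positions {3,5,6,7,9,10,11,12,13,14,15} (1-indexed).
Extract: c[3]=1 c[5]=0 c[6]=0 c[7]=0 c[9]=1 c[10]=1 c[11]=0 c[12]=0 c[13]=1 c[14]=0 c[15]=1
Data = 10001100101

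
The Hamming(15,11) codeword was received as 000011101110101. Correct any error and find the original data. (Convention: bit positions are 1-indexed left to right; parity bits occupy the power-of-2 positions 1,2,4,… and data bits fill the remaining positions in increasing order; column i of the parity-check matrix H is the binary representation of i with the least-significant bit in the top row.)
Syndrome s = H · r^T (mod 2), r = 000011101110101:
  s[0] = (101010101010101)·(000011101110101) mod 2 = 0+0+0+0+1+0+1+0+1+0+1+0+1+0+1 mod 2 = 0
  s[1] = (011001100110011)·(000011101110101) mod 2 = 0+0+0+0+0+1+1+0+0+1+1+0+0+0+1 mod 2 = 1
  s[2] = (000111100001111)·(000011101110101) mod 2 = 0+0+0+0+1+1+1+0+0+0+0+0+1+0+1 mod 2 = 1
  s[3] = (000000011111111)·(000011101110101) mod 2 = 0+0+0+0+0+0+0+0+1+1+1+0+1+0+1 mod 2 = 1
Syndrome = 0111
Column 14 of H equals this syndrome → error at bit 14 (1-indexed).
Flip bit 14: 000011101110101 → 000011101110111
Extract data bits at positions {3,5,6,7,9,10,11,12,13,14,15}: 01111110111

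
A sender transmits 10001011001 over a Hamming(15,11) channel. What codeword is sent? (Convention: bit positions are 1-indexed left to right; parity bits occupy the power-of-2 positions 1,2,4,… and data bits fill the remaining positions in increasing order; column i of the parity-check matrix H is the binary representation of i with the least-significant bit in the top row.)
Codeword c = d · G (mod 2), d = 10001011001:
  c[0] = d·G[:,0] = (10001011001)·(11011010101) mod 2 = 1+0+0+0+1+0+1+0+0+0+1 mod 2 = 0
  c[1] = d·G[:,1] = (10001011001)·(10110110011) mod 2 = 1+0+0+0+0+0+1+0+0+0+1 mod 2 = 1
  c[2] = d·G[:,2] = (10001011001)·(10000000000) mod 2 = 1+0+0+0+0+0+0+0+0+0+0 mod 2 = 1
  c[3] = d·G[:,3] = (10001011001)·(01110001111) mod 2 = 0+0+0+0+0+0+0+1+0+0+1 mod 2 = 0
  c[4] = d·G[:,4] = (10001011001)·(01000000000) mod 2 = 0+0+0+0+0+0+0+0+0+0+0 mod 2 = 0
  c[5] = d·G[:,5] = (10001011001)·(00100000000) mod 2 = 0+0+0+0+0+0+0+0+0+0+0 mod 2 = 0
  c[6] = d·G[:,6] = (10001011001)·(00010000000) mod 2 = 0+0+0+0+0+0+0+0+0+0+0 mod 2 = 0
  c[7] = d·G[:,7] = (10001011001)·(00001111111) mod 2 = 0+0+0+0+1+0+1+1+0+0+1 mod 2 = 0
  c[8] = d·G[:,8] = (10001011001)·(00001000000) mod 2 = 0+0+0+0+1+0+0+0+0+0+0 mod 2 = 1
  c[9] = d·G[:,9] = (10001011001)·(00000100000) mod 2 = 0+0+0+0+0+0+0+0+0+0+0 mod 2 = 0
  c[10] = d·G[:,10] = (10001011001)·(00000010000) mod 2 = 0+0+0+0+0+0+1+0+0+0+0 mod 2 = 1
  c[11] = d·G[:,11] = (10001011001)·(00000001000) mod 2 = 0+0+0+0+0+0+0+1+0+0+0 mod 2 = 1
  c[12] = d·G[:,12] = (10001011001)·(00000000100) mod 2 = 0+0+0+0+0+0+0+0+0+0+0 mod 2 = 0
  c[13] = d·G[:,13] = (10001011001)·(00000000010) mod 2 = 0+0+0+0+0+0+0+0+0+0+0 mod 2 = 0
  c[14] = d·G[:,14] = (10001011001)·(00000000001) mod 2 = 0+0+0+0+0+0+0+0+0+0+1 mod 2 = 1
Codeword = 011000001011001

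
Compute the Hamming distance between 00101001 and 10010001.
XOR = 10111000, count of 1s = 4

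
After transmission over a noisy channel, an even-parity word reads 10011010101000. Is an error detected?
Sum of received bits: 1+0+0+1+1+0+1+0+1+0+1+0+0+0 = 6; 6 mod 2 = 0. Result is 0 → no error detected.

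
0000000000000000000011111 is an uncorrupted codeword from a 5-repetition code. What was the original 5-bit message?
Split into 5-bit blocks: 00000 00000 00000 00000 11111
Data = 00001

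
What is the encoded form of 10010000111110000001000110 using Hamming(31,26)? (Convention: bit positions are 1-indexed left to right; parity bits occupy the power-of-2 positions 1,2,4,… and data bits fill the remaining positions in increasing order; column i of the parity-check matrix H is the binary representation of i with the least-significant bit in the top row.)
Codeword c = d · G (mod 2), d = 10010000111110000001000110:
  c[0] = d·G[:,0] = (10010000111110000001000110)·(11011010101101010101010101) mod 2 = 1+0+0+1+0+0+0+0+1+0+1+1+0+0+0+0+0+0+0+1+0+0+0+1+0+0 mod 2 = 1
  c[1] = d·G[:,1] = (10010000111110000001000110)·(10110110011011001100110011) mod 2 = 1+0+0+1+0+0+0+0+0+1+1+0+1+0+0+0+0+0+0+0+0+0+0+0+1+0 mod 2 = 0
  c[2] = d·G[:,2] = (10010000111110000001000110)·(10000000000000000000000000) mod 2 = 1+0+0+0+0+0+0+0+0+0+0+0+0+0+0+0+0+0+0+0+0+0+0+0+0+0 mod 2 = 1
  c[3] = d·G[:,3] = (10010000111110000001000110)·(01110001111000111100001111) mod 2 = 0+0+0+1+0+0+0+0+1+1+1+0+0+0+0+0+0+0+0+0+0+0+0+1+1+0 mod 2 = 0
  c[4] = d·G[:,4] = (10010000111110000001000110)·(01000000000000000000000000) mod 2 = 0+0+0+0+0+0+0+0+0+0+0+0+0+0+0+0+0+0+0+0+0+0+0+0+0+0 mod 2 = 0
  c[5] = d·G[:,5] = (10010000111110000001000110)·(00100000000000000000000000) mod 2 = 0+0+0+0+0+0+0+0+0+0+0+0+0+0+0+0+0+0+0+0+0+0+0+0+0+0 mod 2 = 0
  c[6] = d·G[:,6] = (10010000111110000001000110)·(00010000000000000000000000) mod 2 = 0+0+0+1+0+0+0+0+0+0+0+0+0+0+0+0+0+0+0+0+0+0+0+0+0+0 mod 2 = 1
  c[7] = d·G[:,7] = (10010000111110000001000110)·(00001111111000000011111111) mod 2 = 0+0+0+0+0+0+0+0+1+1+1+0+0+0+0+0+0+0+0+1+0+0+0+1+1+0 mod 2 = 0
  c[8] = d·G[:,8] = (10010000111110000001000110)·(00001000000000000000000000) mod 2 = 0+0+0+0+0+0+0+0+0+0+0+0+0+0+0+0+0+0+0+0+0+0+0+0+0+0 mod 2 = 0
  c[9] = d·G[:,9] = (10010000111110000001000110)·(00000100000000000000000000) mod 2 = 0+0+0+0+0+0+0+0+0+0+0+0+0+0+0+0+0+0+0+0+0+0+0+0+0+0 mod 2 = 0
  c[10] = d·G[:,10] = (10010000111110000001000110)·(00000010000000000000000000) mod 2 = 0+0+0+0+0+0+0+0+0+0+0+0+0+0+0+0+0+0+0+0+0+0+0+0+0+0 mod 2 = 0
  c[11] = d·G[:,11] = (10010000111110000001000110)·(00000001000000000000000000) mod 2 = 0+0+0+0+0+0+0+0+0+0+0+0+0+0+0+0+0+0+0+0+0+0+0+0+0+0 mod 2 = 0
  c[12] = d·G[:,12] = (10010000111110000001000110)·(00000000100000000000000000) mod 2 = 0+0+0+0+0+0+0+0+1+0+0+0+0+0+0+0+0+0+0+0+0+0+0+0+0+0 mod 2 = 1
  c[13] = d·G[:,13] = (10010000111110000001000110)·(00000000010000000000000000) mod 2 = 0+0+0+0+0+0+0+0+0+1+0+0+0+0+0+0+0+0+0+0+0+0+0+0+0+0 mod 2 = 1
  c[14] = d·G[:,14] = (10010000111110000001000110)·(00000000001000000000000000) mod 2 = 0+0+0+0+0+0+0+0+0+0+1+0+0+0+0+0+0+0+0+0+0+0+0+0+0+0 mod 2 = 1
  c[15] = d·G[:,15] = (10010000111110000001000110)·(00000000000111111111111111) mod 2 = 0+0+0+0+0+0+0+0+0+0+0+1+1+0+0+0+0+0+0+1+0+0+0+1+1+0 mod 2 = 1
  c[16] = d·G[:,16] = (10010000111110000001000110)·(00000000000100000000000000) mod 2 = 0+0+0+0+0+0+0+0+0+0+0+1+0+0+0+0+0+0+0+0+0+0+0+0+0+0 mod 2 = 1
  c[17] = d·G[:,17] = (10010000111110000001000110)·(00000000000010000000000000) mod 2 = 0+0+0+0+0+0+0+0+0+0+0+0+1+0+0+0+0+0+0+0+0+0+0+0+0+0 mod 2 = 1
  c[18] = d·G[:,18] = (10010000111110000001000110)·(00000000000001000000000000) mod 2 = 0+0+0+0+0+0+0+0+0+0+0+0+0+0+0+0+0+0+0+0+0+0+0+0+0+0 mod 2 = 0
  c[19] = d·G[:,19] = (10010000111110000001000110)·(00000000000000100000000000) mod 2 = 0+0+0+0+0+0+0+0+0+0+0+0+0+0+0+0+0+0+0+0+0+0+0+0+0+0 mod 2 = 0
  c[20] = d·G[:,20] = (10010000111110000001000110)·(00000000000000010000000000) mod 2 = 0+0+0+0+0+0+0+0+0+0+0+0+0+0+0+0+0+0+0+0+0+0+0+0+0+0 mod 2 = 0
  c[21] = d·G[:,21] = (10010000111110000001000110)·(00000000000000001000000000) mod 2 = 0+0+0+0+0+0+0+0+0+0+0+0+0+0+0+0+0+0+0+0+0+0+0+0+0+0 mod 2 = 0
  c[22] = d·G[:,22] = (10010000111110000001000110)·(00000000000000000100000000) mod 2 = 0+0+0+0+0+0+0+0+0+0+0+0+0+0+0+0+0+0+0+0+0+0+0+0+0+0 mod 2 = 0
  c[23] = d·G[:,23] = (10010000111110000001000110)·(00000000000000000010000000) mod 2 = 0+0+0+0+0+0+0+0+0+0+0+0+0+0+0+0+0+0+0+0+0+0+0+0+0+0 mod 2 = 0
  c[24] = d·G[:,24] = (10010000111110000001000110)·(00000000000000000001000000) mod 2 = 0+0+0+0+0+0+0+0+0+0+0+0+0+0+0+0+0+0+0+1+0+0+0+0+0+0 mod 2 = 1
  c[25] = d·G[:,25] = (10010000111110000001000110)·(00000000000000000000100000) mod 2 = 0+0+0+0+0+0+0+0+0+0+0+0+0+0+0+0+0+0+0+0+0+0+0+0+0+0 mod 2 = 0
  c[26] = d·G[:,26] = (10010000111110000001000110)·(00000000000000000000010000) mod 2 = 0+0+0+0+0+0+0+0+0+0+0+0+0+0+0+0+0+0+0+0+0+0+0+0+0+0 mod 2 = 0
  c[27] = d·G[:,27] = (10010000111110000001000110)·(00000000000000000000001000) mod 2 = 0+0+0+0+0+0+0+0+0+0+0+0+0+0+0+0+0+0+0+0+0+0+0+0+0+0 mod 2 = 0
  c[28] = d·G[:,28] = (10010000111110000001000110)·(00000000000000000000000100) mod 2 = 0+0+0+0+0+0+0+0+0+0+0+0+0+0+0+0+0+0+0+0+0+0+0+1+0+0 mod 2 = 1
  c[29] = d·G[:,29] = (10010000111110000001000110)·(00000000000000000000000010) mod 2 = 0+0+0+0+0+0+0+0+0+0+0+0+0+0+0+0+0+0+0+0+0+0+0+0+1+0 mod 2 = 1
  c[30] = d·G[:,30] = (10010000111110000001000110)·(00000000000000000000000001) mod 2 = 0+0+0+0+0+0+0+0+0+0+0+0+0+0+0+0+0+0+0+0+0+0+0+0+0+0 mod 2 = 0
Codeword = 1010001000001111110000001000110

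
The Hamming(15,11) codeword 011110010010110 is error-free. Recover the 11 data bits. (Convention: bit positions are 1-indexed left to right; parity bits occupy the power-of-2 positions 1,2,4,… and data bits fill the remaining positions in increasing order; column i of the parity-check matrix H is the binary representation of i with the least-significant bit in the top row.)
Parity bits occupy power-of-2 positions; data bits are at positions {3,5,6,7,9,10,11,12,13,14,15} (1-indexed).
Extract: c[3]=1 c[5]=1 c[6]=0 c[7]=0 c[9]=0 c[10]=0 c[11]=1 c[12]=0 c[13]=1 c[14]=1 c[15]=0
Data = 11000010110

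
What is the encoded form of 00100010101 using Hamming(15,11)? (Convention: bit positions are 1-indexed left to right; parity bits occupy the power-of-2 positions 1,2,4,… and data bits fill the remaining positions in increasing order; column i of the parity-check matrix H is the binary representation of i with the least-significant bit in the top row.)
Codeword c = d · G (mod 2), d = 00100010101:
  c[0] = d·G[:,0] = (00100010101)·(11011010101) mod 2 = 0+0+0+0+0+0+1+0+1+0+1 mod 2 = 1
  c[1] = d·G[:,1] = (00100010101)·(10110110011) mod 2 = 0+0+1+0+0+0+1+0+0+0+1 mod 2 = 1
  c[2] = d·G[:,2] = (00100010101)·(10000000000) mod 2 = 0+0+0+0+0+0+0+0+0+0+0 mod 2 = 0
  c[3] = d·G[:,3] = (00100010101)·(01110001111) mod 2 = 0+0+1+0+0+0+0+0+1+0+1 mod 2 = 1
  c[4] = d·G[:,4] = (00100010101)·(01000000000) mod 2 = 0+0+0+0+0+0+0+0+0+0+0 mod 2 = 0
  c[5] = d·G[:,5] = (00100010101)·(00100000000) mod 2 = 0+0+1+0+0+0+0+0+0+0+0 mod 2 = 1
  c[6] = d·G[:,6] = (00100010101)·(00010000000) mod 2 = 0+0+0+0+0+0+0+0+0+0+0 mod 2 = 0
  c[7] = d·G[:,7] = (00100010101)·(00001111111) mod 2 = 0+0+0+0+0+0+1+0+1+0+1 mod 2 = 1
  c[8] = d·G[:,8] = (00100010101)·(00001000000) mod 2 = 0+0+0+0+0+0+0+0+0+0+0 mod 2 = 0
  c[9] = d·G[:,9] = (00100010101)·(00000100000) mod 2 = 0+0+0+0+0+0+0+0+0+0+0 mod 2 = 0
  c[10] = d·G[:,10] = (00100010101)·(00000010000) mod 2 = 0+0+0+0+0+0+1+0+0+0+0 mod 2 = 1
  c[11] = d·G[:,11] = (00100010101)·(00000001000) mod 2 = 0+0+0+0+0+0+0+0+0+0+0 mod 2 = 0
  c[12] = d·G[:,12] = (00100010101)·(00000000100) mod 2 = 0+0+0+0+0+0+0+0+1+0+0 mod 2 = 1
  c[13] = d·G[:,13] = (00100010101)·(00000000010) mod 2 = 0+0+0+0+0+0+0+0+0+0+0 mod 2 = 0
  c[14] = d·G[:,14] = (00100010101)·(00000000001) mod 2 = 0+0+0+0+0+0+0+0+0+0+1 mod 2 = 1
Codeword = 110101010010101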